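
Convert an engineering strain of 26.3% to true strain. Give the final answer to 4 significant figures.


epsilon_true = ln(1 + epsilon_eng)
epsilon_true = ln(1 + 0.263)
epsilon_true = 0.2335


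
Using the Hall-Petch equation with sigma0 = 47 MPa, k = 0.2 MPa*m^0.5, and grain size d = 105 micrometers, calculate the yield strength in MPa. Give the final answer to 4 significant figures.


sigma_y = sigma0 + k / sqrt(d)
d = 105 um = 1.05e-04 m
sigma_y = 47 + 0.2 / sqrt(1.05e-04)
sigma_y = 66.52 MPa


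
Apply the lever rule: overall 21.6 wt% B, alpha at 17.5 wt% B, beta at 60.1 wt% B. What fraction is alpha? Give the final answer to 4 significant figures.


f_alpha = (C_beta - C0) / (C_beta - C_alpha)
f_alpha = (60.1 - 21.6) / (60.1 - 17.5)
f_alpha = 0.9038


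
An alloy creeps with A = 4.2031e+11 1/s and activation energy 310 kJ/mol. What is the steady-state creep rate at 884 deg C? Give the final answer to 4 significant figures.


rate = A * exp(-Q / (R*T))
T = 884 + 273.15 = 1157.15 K
rate = 4.2031e+11 * exp(-310e3 / (8.314 * 1157.15))
rate = 4.26e-03 1/s


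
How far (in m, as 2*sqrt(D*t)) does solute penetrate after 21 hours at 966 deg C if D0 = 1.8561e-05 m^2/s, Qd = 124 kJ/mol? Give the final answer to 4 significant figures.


Step 1: D = D0 * exp(-Qd/(R*T))
T = 1239.15 K
D = 1.8561e-05 * exp(-124e3 / (8.314 * 1239.15)) = 1.09993e-10 m^2/s
Step 2: L = 2*sqrt(D*t)
t = 21 h = 75600 s
L = 2*sqrt(1.09993e-10 * 75600) = 5.767e-03 m


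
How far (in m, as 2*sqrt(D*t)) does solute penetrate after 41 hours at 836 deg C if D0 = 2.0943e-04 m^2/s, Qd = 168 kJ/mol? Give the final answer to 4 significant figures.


Step 1: D = D0 * exp(-Qd/(R*T))
T = 1109.15 K
D = 2.0943e-04 * exp(-168e3 / (8.314 * 1109.15)) = 2.56396e-12 m^2/s
Step 2: L = 2*sqrt(D*t)
t = 41 h = 147600 s
L = 2*sqrt(2.56396e-12 * 147600) = 1.23e-03 m


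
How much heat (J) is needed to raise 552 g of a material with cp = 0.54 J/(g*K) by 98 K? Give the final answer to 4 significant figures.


Q = m * cp * dT
Q = 552 * 0.54 * 98
Q = 29210 J


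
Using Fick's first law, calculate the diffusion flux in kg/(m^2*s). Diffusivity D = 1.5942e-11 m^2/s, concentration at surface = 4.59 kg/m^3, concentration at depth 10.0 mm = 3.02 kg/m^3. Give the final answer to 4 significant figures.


J = -D * (dC/dx) = D * (C1 - C2) / dx
J = 1.5942e-11 * (4.59 - 3.02) / 0.01
J = 2.503e-09 kg/(m^2*s)


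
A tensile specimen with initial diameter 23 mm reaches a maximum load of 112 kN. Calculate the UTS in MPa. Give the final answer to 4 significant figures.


A0 = pi*(d/2)^2 = pi*(23/2)^2 = 415.476 mm^2
UTS = F_max / A0 = 112*1000 / 415.476
UTS = 269.6 MPa


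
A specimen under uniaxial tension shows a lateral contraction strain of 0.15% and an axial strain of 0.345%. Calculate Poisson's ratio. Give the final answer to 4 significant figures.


nu = -epsilon_lat / epsilon_axial
Lateral strain is contraction (negative), so using magnitudes:
nu = 0.15 / 0.345
nu = 0.4348


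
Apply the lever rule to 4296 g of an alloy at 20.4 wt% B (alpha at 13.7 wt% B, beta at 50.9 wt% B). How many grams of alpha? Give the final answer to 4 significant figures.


f_alpha = (C_beta - C0) / (C_beta - C_alpha)
f_alpha = (50.9 - 20.4) / (50.9 - 13.7) = 0.819892
m_alpha = f_alpha * m_total = 0.819892 * 4296 = 3522 g


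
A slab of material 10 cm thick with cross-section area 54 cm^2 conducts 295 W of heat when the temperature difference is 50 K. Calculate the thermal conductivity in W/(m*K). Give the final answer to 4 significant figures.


k = Q*L / (A*dT)
L = 0.1 m, A = 5.4e-03 m^2
k = 295 * 0.1 / (5.4e-03 * 50)
k = 109.3 W/(m*K)


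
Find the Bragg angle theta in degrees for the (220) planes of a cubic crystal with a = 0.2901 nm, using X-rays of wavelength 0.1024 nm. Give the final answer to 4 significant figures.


d = a / sqrt(h^2+k^2+l^2)
d = 0.2901 / sqrt(8) = 0.102566 nm
lambda = 2*d*sin(theta)  =>  sin(theta) = lambda / (2*d)
sin(theta) = 0.1024 / (2 * 0.102566) = 0.499192
theta = 29.95 deg


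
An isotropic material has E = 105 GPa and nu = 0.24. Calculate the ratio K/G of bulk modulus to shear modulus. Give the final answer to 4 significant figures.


G = E / (2*(1+nu))
G = 105 / (2*(1+0.24)) = 42.3387 GPa
K = E / (3*(1-2*nu))
K = 105 / (3*(1-2*0.24)) = 67.3077 GPa
K/G = 67.3077 / 42.3387 = 1.59


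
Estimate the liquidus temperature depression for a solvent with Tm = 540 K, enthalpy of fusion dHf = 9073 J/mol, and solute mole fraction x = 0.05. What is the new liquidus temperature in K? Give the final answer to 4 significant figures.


dT = R*Tm^2*x / dHf
dT = 8.314 * 540^2 * 0.05 / 9073
dT = 13.3603 K
T_new = 540 - 13.3603 = 526.6 K


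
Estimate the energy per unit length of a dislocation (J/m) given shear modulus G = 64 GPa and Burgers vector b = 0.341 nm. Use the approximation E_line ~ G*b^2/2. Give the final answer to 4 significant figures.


E = G*b^2/2
b = 0.341 nm = 3.41e-10 m
G = 64 GPa = 6.4e+10 Pa
E = 0.5 * 6.4e+10 * (3.41e-10)^2
E = 3.721e-09 J/m


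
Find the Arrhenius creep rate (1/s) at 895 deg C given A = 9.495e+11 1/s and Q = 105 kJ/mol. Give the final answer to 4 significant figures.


rate = A * exp(-Q / (R*T))
T = 895 + 273.15 = 1168.15 K
rate = 9.495e+11 * exp(-105e3 / (8.314 * 1168.15))
rate = 1.915e+07 1/s


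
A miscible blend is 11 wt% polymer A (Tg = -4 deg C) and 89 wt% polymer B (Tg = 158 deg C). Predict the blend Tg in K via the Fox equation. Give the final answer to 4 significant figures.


1/Tg = w1/Tg1 + w2/Tg2 (in Kelvin)
Tg1 = 269.15 K, Tg2 = 431.15 K
1/Tg = 0.11/269.15 + 0.89/431.15
Tg = 404.4 K


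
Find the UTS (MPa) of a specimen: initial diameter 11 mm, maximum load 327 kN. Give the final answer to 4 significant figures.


A0 = pi*(d/2)^2 = pi*(11/2)^2 = 95.0332 mm^2
UTS = F_max / A0 = 327*1000 / 95.0332
UTS = 3441 MPa


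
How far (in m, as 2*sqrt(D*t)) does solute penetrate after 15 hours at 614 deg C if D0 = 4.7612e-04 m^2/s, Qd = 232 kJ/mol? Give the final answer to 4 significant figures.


Step 1: D = D0 * exp(-Qd/(R*T))
T = 887.15 K
D = 4.7612e-04 * exp(-232e3 / (8.314 * 887.15)) = 1.04054e-17 m^2/s
Step 2: L = 2*sqrt(D*t)
t = 15 h = 54000 s
L = 2*sqrt(1.04054e-17 * 54000) = 1.499e-06 m


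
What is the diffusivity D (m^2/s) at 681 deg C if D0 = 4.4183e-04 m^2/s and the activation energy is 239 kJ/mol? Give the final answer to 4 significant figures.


D = D0 * exp(-Qd / (R*T))
T = 954.15 K
D = 4.4183e-04 * exp(-239e3 / (8.314 * 954.15))
D = 3.638e-17 m^2/s


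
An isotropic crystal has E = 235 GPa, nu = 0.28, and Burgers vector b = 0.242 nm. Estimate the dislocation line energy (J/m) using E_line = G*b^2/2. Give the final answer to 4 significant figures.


Step 1: G = E / (2*(1+nu))
G = 235 / (2*(1+0.28)) = 91.7969 GPa = 9.17969e+10 Pa
Step 2: E_line = G*b^2/2
b = 0.242 nm = 2.42e-10 m
E_line = 0.5 * 9.17969e+10 * (2.42e-10)^2 = 2.688e-09 J/m


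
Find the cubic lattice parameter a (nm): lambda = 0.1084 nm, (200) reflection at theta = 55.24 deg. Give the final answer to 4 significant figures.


d = lambda / (2*sin(theta))
d = 0.1084 / (2*sin(55.24 deg))
d = 0.0659731 nm
a = d * sqrt(h^2+k^2+l^2) = 0.0659731 * sqrt(4)
a = 0.1319 nm


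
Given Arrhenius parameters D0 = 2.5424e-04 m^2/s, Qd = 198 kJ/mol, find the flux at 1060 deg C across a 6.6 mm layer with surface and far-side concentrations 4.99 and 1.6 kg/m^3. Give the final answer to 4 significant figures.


Step 1: D = D0 * exp(-Qd/(R*T))
T = 1060 + 273.15 = 1333.15 K
D = 2.5424e-04 * exp(-198e3 / (8.314 * 1333.15)) = 4.43663e-12 m^2/s
Step 2: J = D * (C1 - C2) / dx
J = 4.43663e-12 * (4.99 - 1.6) / 6.6e-03
J = 2.279e-09 kg/(m^2*s)


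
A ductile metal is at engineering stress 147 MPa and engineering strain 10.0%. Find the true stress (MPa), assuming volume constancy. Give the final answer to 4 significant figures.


sigma_true = sigma_eng * (1 + epsilon_eng)
sigma_true = 147 * (1 + 0.1)
sigma_true = 161.7 MPa


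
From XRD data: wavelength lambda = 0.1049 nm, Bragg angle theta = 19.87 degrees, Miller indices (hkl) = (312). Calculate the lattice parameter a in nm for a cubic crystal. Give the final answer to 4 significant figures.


d = lambda / (2*sin(theta))
d = 0.1049 / (2*sin(19.87 deg))
d = 0.154316 nm
a = d * sqrt(h^2+k^2+l^2) = 0.154316 * sqrt(14)
a = 0.5774 nm


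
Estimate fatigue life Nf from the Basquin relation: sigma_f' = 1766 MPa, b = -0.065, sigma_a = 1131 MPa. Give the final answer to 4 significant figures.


sigma_a = sigma_f' * (2*Nf)^b
2*Nf = (sigma_a / sigma_f')^(1/b)
2*Nf = (1131 / 1766)^(1/-0.065)
2*Nf = 949.195
Nf = 474.6 cycles


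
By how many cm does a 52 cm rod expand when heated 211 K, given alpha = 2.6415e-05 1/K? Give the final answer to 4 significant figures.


dL = L0 * alpha * dT
dL = 52 * 2.6415e-05 * 211
dL = 0.2898 cm


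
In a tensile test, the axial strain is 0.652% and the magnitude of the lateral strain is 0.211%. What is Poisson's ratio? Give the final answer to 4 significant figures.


nu = -epsilon_lat / epsilon_axial
Lateral strain is contraction (negative), so using magnitudes:
nu = 0.211 / 0.652
nu = 0.3236


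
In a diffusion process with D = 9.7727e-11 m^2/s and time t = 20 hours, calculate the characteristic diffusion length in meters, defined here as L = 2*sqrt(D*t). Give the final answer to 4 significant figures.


t = 20 hr = 72000 s
Diffusion length = 2*sqrt(D*t)
= 2*sqrt(9.7727e-11 * 72000)
= 5.305e-03 m


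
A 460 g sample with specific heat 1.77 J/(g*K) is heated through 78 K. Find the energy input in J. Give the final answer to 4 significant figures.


Q = m * cp * dT
Q = 460 * 1.77 * 78
Q = 63510 J


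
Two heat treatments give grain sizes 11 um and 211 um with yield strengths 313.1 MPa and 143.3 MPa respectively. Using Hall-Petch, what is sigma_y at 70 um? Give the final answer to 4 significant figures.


sigma_y = sigma0 + k / sqrt(d)
1/sqrt(d1) = 1/sqrt(1.1e-05) = 301.511;  1/sqrt(d2) = 68.8428
k = (sigma1 - sigma2) / (1/sqrt(d1) - 1/sqrt(d2)) = (313.1 - 143.3) / (301.511 - 68.8428) = 0.729794 MPa*m^0.5
sigma0 = sigma1 - k/sqrt(d1) = 313.1 - 0.729794*301.511 = 93.0589 MPa
sigma_y(d3) = 93.0589 + 0.729794 / sqrt(7e-05) = 180.3 MPa


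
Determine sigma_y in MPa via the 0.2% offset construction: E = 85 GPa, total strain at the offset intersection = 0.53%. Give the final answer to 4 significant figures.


Offset strain = 0.002
Elastic strain at yield = total_strain - offset = 5.3e-03 - 0.002 = 3.3e-03
sigma_y = E * elastic_strain = 85000 * 3.3e-03
sigma_y = 280.5 MPa


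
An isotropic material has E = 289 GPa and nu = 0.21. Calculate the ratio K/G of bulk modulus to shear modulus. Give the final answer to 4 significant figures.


G = E / (2*(1+nu))
G = 289 / (2*(1+0.21)) = 119.421 GPa
K = E / (3*(1-2*nu))
K = 289 / (3*(1-2*0.21)) = 166.092 GPa
K/G = 166.092 / 119.421 = 1.391


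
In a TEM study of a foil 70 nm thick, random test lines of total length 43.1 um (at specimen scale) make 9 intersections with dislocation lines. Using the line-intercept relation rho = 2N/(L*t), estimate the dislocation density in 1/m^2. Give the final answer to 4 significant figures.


rho = 2N / (L * t)
L = 43.1 um = 4.31e-05 m, t = 70 nm = 7e-08 m
rho = 2 * 9 / (4.31e-05 * 7e-08)
rho = 5.966e+12 1/m^2


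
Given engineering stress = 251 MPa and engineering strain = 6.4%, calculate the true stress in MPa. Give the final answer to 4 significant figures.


sigma_true = sigma_eng * (1 + epsilon_eng)
sigma_true = 251 * (1 + 0.064)
sigma_true = 267.1 MPa


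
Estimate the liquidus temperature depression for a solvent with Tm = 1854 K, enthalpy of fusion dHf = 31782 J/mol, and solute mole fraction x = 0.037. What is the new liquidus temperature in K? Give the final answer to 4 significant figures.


dT = R*Tm^2*x / dHf
dT = 8.314 * 1854^2 * 0.037 / 31782
dT = 33.2698 K
T_new = 1854 - 33.2698 = 1821 K


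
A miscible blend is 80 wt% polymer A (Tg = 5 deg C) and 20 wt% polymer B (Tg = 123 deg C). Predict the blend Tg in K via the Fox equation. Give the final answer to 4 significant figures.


1/Tg = w1/Tg1 + w2/Tg2 (in Kelvin)
Tg1 = 278.15 K, Tg2 = 396.15 K
1/Tg = 0.8/278.15 + 0.2/396.15
Tg = 295.8 K


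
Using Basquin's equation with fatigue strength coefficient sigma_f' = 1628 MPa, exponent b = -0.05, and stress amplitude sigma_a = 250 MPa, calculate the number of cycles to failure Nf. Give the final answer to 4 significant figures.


sigma_a = sigma_f' * (2*Nf)^b
2*Nf = (sigma_a / sigma_f')^(1/b)
2*Nf = (250 / 1628)^(1/-0.05)
2*Nf = 1.88056e+16
Nf = 9.403e+15 cycles


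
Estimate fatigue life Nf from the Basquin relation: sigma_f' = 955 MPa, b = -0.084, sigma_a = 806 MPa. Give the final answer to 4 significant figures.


sigma_a = sigma_f' * (2*Nf)^b
2*Nf = (sigma_a / sigma_f')^(1/b)
2*Nf = (806 / 955)^(1/-0.084)
2*Nf = 7.53362
Nf = 3.767 cycles


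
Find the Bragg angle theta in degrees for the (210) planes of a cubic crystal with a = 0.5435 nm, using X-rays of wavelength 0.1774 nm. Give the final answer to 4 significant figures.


d = a / sqrt(h^2+k^2+l^2)
d = 0.5435 / sqrt(5) = 0.243061 nm
lambda = 2*d*sin(theta)  =>  sin(theta) = lambda / (2*d)
sin(theta) = 0.1774 / (2 * 0.243061) = 0.36493
theta = 21.4 deg


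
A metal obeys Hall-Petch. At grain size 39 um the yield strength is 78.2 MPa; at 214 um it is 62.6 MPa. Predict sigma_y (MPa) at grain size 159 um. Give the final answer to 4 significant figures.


sigma_y = sigma0 + k / sqrt(d)
1/sqrt(d1) = 1/sqrt(3.9e-05) = 160.128;  1/sqrt(d2) = 68.3586
k = (sigma1 - sigma2) / (1/sqrt(d1) - 1/sqrt(d2)) = (78.2 - 62.6) / (160.128 - 68.3586) = 0.169991 MPa*m^0.5
sigma0 = sigma1 - k/sqrt(d1) = 78.2 - 0.169991*160.128 = 50.9797 MPa
sigma_y(d3) = 50.9797 + 0.169991 / sqrt(1.59e-04) = 64.46 MPa


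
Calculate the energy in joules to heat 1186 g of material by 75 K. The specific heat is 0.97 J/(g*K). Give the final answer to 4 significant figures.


Q = m * cp * dT
Q = 1186 * 0.97 * 75
Q = 86280 J


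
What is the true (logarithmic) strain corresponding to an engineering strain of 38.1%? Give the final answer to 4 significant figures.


epsilon_true = ln(1 + epsilon_eng)
epsilon_true = ln(1 + 0.381)
epsilon_true = 0.3228


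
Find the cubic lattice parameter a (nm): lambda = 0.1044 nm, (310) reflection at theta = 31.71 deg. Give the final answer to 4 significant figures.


d = lambda / (2*sin(theta))
d = 0.1044 / (2*sin(31.71 deg))
d = 0.0993113 nm
a = d * sqrt(h^2+k^2+l^2) = 0.0993113 * sqrt(10)
a = 0.314 nm


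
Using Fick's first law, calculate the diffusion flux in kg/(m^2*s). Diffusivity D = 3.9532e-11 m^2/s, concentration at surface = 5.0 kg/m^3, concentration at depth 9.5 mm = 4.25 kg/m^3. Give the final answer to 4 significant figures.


J = -D * (dC/dx) = D * (C1 - C2) / dx
J = 3.9532e-11 * (5.0 - 4.25) / 9.5e-03
J = 3.121e-09 kg/(m^2*s)


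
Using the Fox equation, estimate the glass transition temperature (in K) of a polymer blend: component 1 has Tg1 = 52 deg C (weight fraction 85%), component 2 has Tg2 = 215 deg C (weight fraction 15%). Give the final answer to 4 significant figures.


1/Tg = w1/Tg1 + w2/Tg2 (in Kelvin)
Tg1 = 325.15 K, Tg2 = 488.15 K
1/Tg = 0.85/325.15 + 0.15/488.15
Tg = 342.3 K


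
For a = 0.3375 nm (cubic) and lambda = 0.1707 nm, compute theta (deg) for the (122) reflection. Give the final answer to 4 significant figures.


d = a / sqrt(h^2+k^2+l^2)
d = 0.3375 / sqrt(9) = 0.1125 nm
lambda = 2*d*sin(theta)  =>  sin(theta) = lambda / (2*d)
sin(theta) = 0.1707 / (2 * 0.1125) = 0.758667
theta = 49.35 deg


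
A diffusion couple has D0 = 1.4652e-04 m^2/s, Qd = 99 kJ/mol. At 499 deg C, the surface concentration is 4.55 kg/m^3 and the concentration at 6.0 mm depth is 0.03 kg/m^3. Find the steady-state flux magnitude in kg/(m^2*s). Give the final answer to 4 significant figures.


Step 1: D = D0 * exp(-Qd/(R*T))
T = 499 + 273.15 = 772.15 K
D = 1.4652e-04 * exp(-99e3 / (8.314 * 772.15)) = 2.94085e-11 m^2/s
Step 2: J = D * (C1 - C2) / dx
J = 2.94085e-11 * (4.55 - 0.03) / 6e-03
J = 2.215e-08 kg/(m^2*s)


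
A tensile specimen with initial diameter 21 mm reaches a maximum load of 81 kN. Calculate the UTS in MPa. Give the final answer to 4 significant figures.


A0 = pi*(d/2)^2 = pi*(21/2)^2 = 346.361 mm^2
UTS = F_max / A0 = 81*1000 / 346.361
UTS = 233.9 MPa


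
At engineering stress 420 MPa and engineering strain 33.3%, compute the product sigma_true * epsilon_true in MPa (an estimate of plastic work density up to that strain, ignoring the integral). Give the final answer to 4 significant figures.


sigma_true = sigma_eng * (1 + epsilon_eng)
sigma_true = 420 * (1 + 0.333) = 559.86 MPa
epsilon_true = ln(1 + epsilon_eng)
epsilon_true = ln(1 + 0.333) = 0.287432
sigma_true * epsilon_true = 559.86 * 0.287432 = 160.9 MPa


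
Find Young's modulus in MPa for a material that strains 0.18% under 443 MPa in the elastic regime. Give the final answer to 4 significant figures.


E = sigma / epsilon
epsilon = 0.18% = 1.8e-03
E = 443 / 1.8e-03
E = 246100 MPa


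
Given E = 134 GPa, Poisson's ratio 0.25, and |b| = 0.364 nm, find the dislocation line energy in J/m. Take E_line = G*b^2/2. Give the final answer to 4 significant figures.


Step 1: G = E / (2*(1+nu))
G = 134 / (2*(1+0.25)) = 53.6 GPa = 5.36e+10 Pa
Step 2: E_line = G*b^2/2
b = 0.364 nm = 3.64e-10 m
E_line = 0.5 * 5.36e+10 * (3.64e-10)^2 = 3.551e-09 J/m


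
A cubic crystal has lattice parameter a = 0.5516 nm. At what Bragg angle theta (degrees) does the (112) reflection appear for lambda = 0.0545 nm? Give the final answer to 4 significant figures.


d = a / sqrt(h^2+k^2+l^2)
d = 0.5516 / sqrt(6) = 0.22519 nm
lambda = 2*d*sin(theta)  =>  sin(theta) = lambda / (2*d)
sin(theta) = 0.0545 / (2 * 0.22519) = 0.121009
theta = 6.95 deg


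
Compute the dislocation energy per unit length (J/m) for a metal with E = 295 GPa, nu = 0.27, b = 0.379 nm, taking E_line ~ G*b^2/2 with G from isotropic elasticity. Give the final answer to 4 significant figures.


Step 1: G = E / (2*(1+nu))
G = 295 / (2*(1+0.27)) = 116.142 GPa = 1.16142e+11 Pa
Step 2: E_line = G*b^2/2
b = 0.379 nm = 3.79e-10 m
E_line = 0.5 * 1.16142e+11 * (3.79e-10)^2 = 8.341e-09 J/m


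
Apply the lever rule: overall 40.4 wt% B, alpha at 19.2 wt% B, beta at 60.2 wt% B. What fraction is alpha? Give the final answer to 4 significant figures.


f_alpha = (C_beta - C0) / (C_beta - C_alpha)
f_alpha = (60.2 - 40.4) / (60.2 - 19.2)
f_alpha = 0.4829


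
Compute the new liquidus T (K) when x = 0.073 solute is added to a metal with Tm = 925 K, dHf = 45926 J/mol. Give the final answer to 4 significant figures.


dT = R*Tm^2*x / dHf
dT = 8.314 * 925^2 * 0.073 / 45926
dT = 11.3073 K
T_new = 925 - 11.3073 = 913.7 K


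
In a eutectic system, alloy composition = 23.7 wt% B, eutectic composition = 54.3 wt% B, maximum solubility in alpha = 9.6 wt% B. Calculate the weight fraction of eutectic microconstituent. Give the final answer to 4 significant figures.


f_primary = (C_e - C0) / (C_e - C_alpha_max)
f_primary = (54.3 - 23.7) / (54.3 - 9.6)
f_primary = 0.684564
f_eutectic = 1 - 0.684564 = 0.3154


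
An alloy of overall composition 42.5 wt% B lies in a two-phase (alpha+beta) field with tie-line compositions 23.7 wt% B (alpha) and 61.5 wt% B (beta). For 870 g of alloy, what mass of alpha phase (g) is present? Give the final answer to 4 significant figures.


f_alpha = (C_beta - C0) / (C_beta - C_alpha)
f_alpha = (61.5 - 42.5) / (61.5 - 23.7) = 0.502646
m_alpha = f_alpha * m_total = 0.502646 * 870 = 437.3 g


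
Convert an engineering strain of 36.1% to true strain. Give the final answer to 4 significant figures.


epsilon_true = ln(1 + epsilon_eng)
epsilon_true = ln(1 + 0.361)
epsilon_true = 0.3082


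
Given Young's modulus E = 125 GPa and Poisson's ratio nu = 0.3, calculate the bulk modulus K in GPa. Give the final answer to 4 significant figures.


K = E / (3*(1-2*nu))
K = 125 / (3*(1-2*0.3))
K = 104.2 GPa


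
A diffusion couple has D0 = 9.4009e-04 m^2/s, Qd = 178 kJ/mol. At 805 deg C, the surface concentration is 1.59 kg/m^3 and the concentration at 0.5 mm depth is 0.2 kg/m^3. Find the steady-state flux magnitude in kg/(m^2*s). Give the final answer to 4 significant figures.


Step 1: D = D0 * exp(-Qd/(R*T))
T = 805 + 273.15 = 1078.15 K
D = 9.4009e-04 * exp(-178e3 / (8.314 * 1078.15)) = 2.23379e-12 m^2/s
Step 2: J = D * (C1 - C2) / dx
J = 2.23379e-12 * (1.59 - 0.2) / 5e-04
J = 6.21e-09 kg/(m^2*s)


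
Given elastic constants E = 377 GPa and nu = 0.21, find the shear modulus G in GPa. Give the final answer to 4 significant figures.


G = E / (2*(1+nu))
G = 377 / (2*(1+0.21))
G = 155.8 GPa


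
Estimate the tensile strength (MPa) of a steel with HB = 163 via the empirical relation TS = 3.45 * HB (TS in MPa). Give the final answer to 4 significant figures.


TS (MPa) = 3.45 * HB
TS = 3.45 * 163
TS = 562.4 MPa


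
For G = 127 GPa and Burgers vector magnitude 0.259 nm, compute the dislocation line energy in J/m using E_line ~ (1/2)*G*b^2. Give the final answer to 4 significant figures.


E = G*b^2/2
b = 0.259 nm = 2.59e-10 m
G = 127 GPa = 1.27e+11 Pa
E = 0.5 * 1.27e+11 * (2.59e-10)^2
E = 4.26e-09 J/m


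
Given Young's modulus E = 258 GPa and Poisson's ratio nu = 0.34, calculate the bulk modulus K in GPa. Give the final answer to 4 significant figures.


K = E / (3*(1-2*nu))
K = 258 / (3*(1-2*0.34))
K = 268.8 GPa


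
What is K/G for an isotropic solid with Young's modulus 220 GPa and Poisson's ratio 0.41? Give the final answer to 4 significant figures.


G = E / (2*(1+nu))
G = 220 / (2*(1+0.41)) = 78.0142 GPa
K = E / (3*(1-2*nu))
K = 220 / (3*(1-2*0.41)) = 407.407 GPa
K/G = 407.407 / 78.0142 = 5.222


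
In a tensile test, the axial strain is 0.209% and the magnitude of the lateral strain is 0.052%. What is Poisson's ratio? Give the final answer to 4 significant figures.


nu = -epsilon_lat / epsilon_axial
Lateral strain is contraction (negative), so using magnitudes:
nu = 0.052 / 0.209
nu = 0.2488


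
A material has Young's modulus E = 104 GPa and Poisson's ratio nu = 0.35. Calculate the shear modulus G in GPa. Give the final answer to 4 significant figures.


G = E / (2*(1+nu))
G = 104 / (2*(1+0.35))
G = 38.52 GPa


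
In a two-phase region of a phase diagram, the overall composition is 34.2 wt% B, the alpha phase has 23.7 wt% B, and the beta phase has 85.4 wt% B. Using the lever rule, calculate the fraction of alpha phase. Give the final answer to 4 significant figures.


f_alpha = (C_beta - C0) / (C_beta - C_alpha)
f_alpha = (85.4 - 34.2) / (85.4 - 23.7)
f_alpha = 0.8298


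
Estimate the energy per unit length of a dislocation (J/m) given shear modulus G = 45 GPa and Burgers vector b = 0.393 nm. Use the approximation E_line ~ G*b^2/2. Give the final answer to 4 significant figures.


E = G*b^2/2
b = 0.393 nm = 3.93e-10 m
G = 45 GPa = 4.5e+10 Pa
E = 0.5 * 4.5e+10 * (3.93e-10)^2
E = 3.475e-09 J/m


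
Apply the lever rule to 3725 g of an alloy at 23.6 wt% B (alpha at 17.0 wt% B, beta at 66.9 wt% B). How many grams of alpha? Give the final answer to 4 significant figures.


f_alpha = (C_beta - C0) / (C_beta - C_alpha)
f_alpha = (66.9 - 23.6) / (66.9 - 17.0) = 0.867735
m_alpha = f_alpha * m_total = 0.867735 * 3725 = 3232 g


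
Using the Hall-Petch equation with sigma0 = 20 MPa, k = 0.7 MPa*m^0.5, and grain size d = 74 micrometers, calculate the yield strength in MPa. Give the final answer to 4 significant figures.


sigma_y = sigma0 + k / sqrt(d)
d = 74 um = 7.4e-05 m
sigma_y = 20 + 0.7 / sqrt(7.4e-05)
sigma_y = 101.4 MPa


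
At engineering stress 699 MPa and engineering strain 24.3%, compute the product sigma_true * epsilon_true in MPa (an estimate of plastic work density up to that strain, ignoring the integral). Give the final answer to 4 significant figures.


sigma_true = sigma_eng * (1 + epsilon_eng)
sigma_true = 699 * (1 + 0.243) = 868.857 MPa
epsilon_true = ln(1 + epsilon_eng)
epsilon_true = ln(1 + 0.243) = 0.217528
sigma_true * epsilon_true = 868.857 * 0.217528 = 189 MPa


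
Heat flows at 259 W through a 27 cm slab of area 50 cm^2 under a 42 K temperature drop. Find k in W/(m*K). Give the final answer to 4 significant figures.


k = Q*L / (A*dT)
L = 0.27 m, A = 5e-03 m^2
k = 259 * 0.27 / (5e-03 * 42)
k = 333 W/(m*K)


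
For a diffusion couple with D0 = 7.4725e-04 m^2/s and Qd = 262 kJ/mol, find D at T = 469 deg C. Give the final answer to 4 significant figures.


D = D0 * exp(-Qd / (R*T))
T = 742.15 K
D = 7.4725e-04 * exp(-262e3 / (8.314 * 742.15))
D = 2.707e-22 m^2/s


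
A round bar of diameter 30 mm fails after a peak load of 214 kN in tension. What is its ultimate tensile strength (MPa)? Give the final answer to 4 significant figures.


A0 = pi*(d/2)^2 = pi*(30/2)^2 = 706.858 mm^2
UTS = F_max / A0 = 214*1000 / 706.858
UTS = 302.7 MPa


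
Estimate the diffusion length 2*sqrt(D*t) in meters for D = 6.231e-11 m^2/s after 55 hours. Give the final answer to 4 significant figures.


t = 55 hr = 198000 s
Diffusion length = 2*sqrt(D*t)
= 2*sqrt(6.231e-11 * 198000)
= 7.025e-03 m


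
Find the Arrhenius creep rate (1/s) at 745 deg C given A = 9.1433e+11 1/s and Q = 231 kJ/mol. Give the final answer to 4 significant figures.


rate = A * exp(-Q / (R*T))
T = 745 + 273.15 = 1018.15 K
rate = 9.1433e+11 * exp(-231e3 / (8.314 * 1018.15))
rate = 1.287 1/s


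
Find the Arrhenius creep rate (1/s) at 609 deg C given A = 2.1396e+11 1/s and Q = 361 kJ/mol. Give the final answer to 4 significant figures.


rate = A * exp(-Q / (R*T))
T = 609 + 273.15 = 882.15 K
rate = 2.1396e+11 * exp(-361e3 / (8.314 * 882.15))
rate = 8.989e-11 1/s


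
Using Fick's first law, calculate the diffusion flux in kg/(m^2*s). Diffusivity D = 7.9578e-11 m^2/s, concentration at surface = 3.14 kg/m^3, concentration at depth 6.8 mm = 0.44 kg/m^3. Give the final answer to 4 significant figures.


J = -D * (dC/dx) = D * (C1 - C2) / dx
J = 7.9578e-11 * (3.14 - 0.44) / 6.8e-03
J = 3.16e-08 kg/(m^2*s)


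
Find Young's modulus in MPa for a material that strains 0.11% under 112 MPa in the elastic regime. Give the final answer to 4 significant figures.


E = sigma / epsilon
epsilon = 0.11% = 1.1e-03
E = 112 / 1.1e-03
E = 101800 MPa


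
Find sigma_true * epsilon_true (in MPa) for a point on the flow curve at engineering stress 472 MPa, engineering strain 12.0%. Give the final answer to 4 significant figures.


sigma_true = sigma_eng * (1 + epsilon_eng)
sigma_true = 472 * (1 + 0.12) = 528.64 MPa
epsilon_true = ln(1 + epsilon_eng)
epsilon_true = ln(1 + 0.12) = 0.113329
sigma_true * epsilon_true = 528.64 * 0.113329 = 59.91 MPa


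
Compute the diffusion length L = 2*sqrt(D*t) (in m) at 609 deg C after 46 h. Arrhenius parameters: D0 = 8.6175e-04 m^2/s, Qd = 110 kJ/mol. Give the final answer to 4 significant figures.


Step 1: D = D0 * exp(-Qd/(R*T))
T = 882.15 K
D = 8.6175e-04 * exp(-110e3 / (8.314 * 882.15)) = 2.64076e-10 m^2/s
Step 2: L = 2*sqrt(D*t)
t = 46 h = 165600 s
L = 2*sqrt(2.64076e-10 * 165600) = 0.01323 m


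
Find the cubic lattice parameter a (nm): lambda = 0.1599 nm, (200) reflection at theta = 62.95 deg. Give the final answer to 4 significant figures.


d = lambda / (2*sin(theta))
d = 0.1599 / (2*sin(62.95 deg))
d = 0.0897699 nm
a = d * sqrt(h^2+k^2+l^2) = 0.0897699 * sqrt(4)
a = 0.1795 nm


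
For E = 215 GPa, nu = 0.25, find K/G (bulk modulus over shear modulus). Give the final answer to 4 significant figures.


G = E / (2*(1+nu))
G = 215 / (2*(1+0.25)) = 86 GPa
K = E / (3*(1-2*nu))
K = 215 / (3*(1-2*0.25)) = 143.333 GPa
K/G = 143.333 / 86 = 1.667


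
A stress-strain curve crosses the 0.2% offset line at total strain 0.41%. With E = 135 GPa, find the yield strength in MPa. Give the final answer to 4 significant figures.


Offset strain = 0.002
Elastic strain at yield = total_strain - offset = 4.1e-03 - 0.002 = 2.1e-03
sigma_y = E * elastic_strain = 135000 * 2.1e-03
sigma_y = 283.5 MPa


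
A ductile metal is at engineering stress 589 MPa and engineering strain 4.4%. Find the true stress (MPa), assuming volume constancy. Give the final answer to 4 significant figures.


sigma_true = sigma_eng * (1 + epsilon_eng)
sigma_true = 589 * (1 + 0.044)
sigma_true = 614.9 MPa


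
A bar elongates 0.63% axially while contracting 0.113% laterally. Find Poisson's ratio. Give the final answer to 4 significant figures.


nu = -epsilon_lat / epsilon_axial
Lateral strain is contraction (negative), so using magnitudes:
nu = 0.113 / 0.63
nu = 0.1794


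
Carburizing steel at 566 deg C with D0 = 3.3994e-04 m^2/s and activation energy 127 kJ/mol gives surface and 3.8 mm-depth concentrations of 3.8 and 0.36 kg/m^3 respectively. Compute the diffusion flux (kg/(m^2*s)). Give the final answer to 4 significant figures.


Step 1: D = D0 * exp(-Qd/(R*T))
T = 566 + 273.15 = 839.15 K
D = 3.3994e-04 * exp(-127e3 / (8.314 * 839.15)) = 4.22413e-12 m^2/s
Step 2: J = D * (C1 - C2) / dx
J = 4.22413e-12 * (3.8 - 0.36) / 3.8e-03
J = 3.824e-09 kg/(m^2*s)


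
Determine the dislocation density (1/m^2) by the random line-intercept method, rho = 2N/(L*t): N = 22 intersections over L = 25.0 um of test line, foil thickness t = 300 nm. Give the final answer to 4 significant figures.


rho = 2N / (L * t)
L = 25.0 um = 2.5e-05 m, t = 300 nm = 3e-07 m
rho = 2 * 22 / (2.5e-05 * 3e-07)
rho = 5.867e+12 1/m^2


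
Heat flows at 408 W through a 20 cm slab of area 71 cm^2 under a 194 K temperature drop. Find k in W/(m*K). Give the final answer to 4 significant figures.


k = Q*L / (A*dT)
L = 0.2 m, A = 7.1e-03 m^2
k = 408 * 0.2 / (7.1e-03 * 194)
k = 59.24 W/(m*K)


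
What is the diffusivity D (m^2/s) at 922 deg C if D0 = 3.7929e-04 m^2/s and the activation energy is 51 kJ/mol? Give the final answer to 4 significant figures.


D = D0 * exp(-Qd / (R*T))
T = 1195.15 K
D = 3.7929e-04 * exp(-51e3 / (8.314 * 1195.15))
D = 2.238e-06 m^2/s


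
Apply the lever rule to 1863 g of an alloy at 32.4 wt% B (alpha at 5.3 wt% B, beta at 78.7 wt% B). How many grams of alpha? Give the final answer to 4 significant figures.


f_alpha = (C_beta - C0) / (C_beta - C_alpha)
f_alpha = (78.7 - 32.4) / (78.7 - 5.3) = 0.63079
m_alpha = f_alpha * m_total = 0.63079 * 1863 = 1175 g


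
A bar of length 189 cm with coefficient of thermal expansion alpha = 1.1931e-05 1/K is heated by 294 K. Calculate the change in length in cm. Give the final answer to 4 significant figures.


dL = L0 * alpha * dT
dL = 189 * 1.1931e-05 * 294
dL = 0.663 cm


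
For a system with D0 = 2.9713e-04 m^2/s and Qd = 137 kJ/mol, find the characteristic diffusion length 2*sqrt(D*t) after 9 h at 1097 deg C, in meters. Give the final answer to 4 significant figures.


Step 1: D = D0 * exp(-Qd/(R*T))
T = 1370.15 K
D = 2.9713e-04 * exp(-137e3 / (8.314 * 1370.15)) = 1.77773e-09 m^2/s
Step 2: L = 2*sqrt(D*t)
t = 9 h = 32400 s
L = 2*sqrt(1.77773e-09 * 32400) = 0.01518 m


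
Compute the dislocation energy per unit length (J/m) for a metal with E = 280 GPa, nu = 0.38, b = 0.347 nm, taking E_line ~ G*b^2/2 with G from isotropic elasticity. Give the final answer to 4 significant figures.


Step 1: G = E / (2*(1+nu))
G = 280 / (2*(1+0.38)) = 101.449 GPa = 1.01449e+11 Pa
Step 2: E_line = G*b^2/2
b = 0.347 nm = 3.47e-10 m
E_line = 0.5 * 1.01449e+11 * (3.47e-10)^2 = 6.108e-09 J/m


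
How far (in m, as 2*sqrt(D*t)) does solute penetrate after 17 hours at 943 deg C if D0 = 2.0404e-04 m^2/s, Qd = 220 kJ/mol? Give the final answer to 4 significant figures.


Step 1: D = D0 * exp(-Qd/(R*T))
T = 1216.15 K
D = 2.0404e-04 * exp(-220e3 / (8.314 * 1216.15)) = 7.24759e-14 m^2/s
Step 2: L = 2*sqrt(D*t)
t = 17 h = 61200 s
L = 2*sqrt(7.24759e-14 * 61200) = 1.332e-04 m


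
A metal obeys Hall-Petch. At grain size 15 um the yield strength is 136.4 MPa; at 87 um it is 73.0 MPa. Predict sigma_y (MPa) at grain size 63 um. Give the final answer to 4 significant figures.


sigma_y = sigma0 + k / sqrt(d)
1/sqrt(d1) = 1/sqrt(1.5e-05) = 258.199;  1/sqrt(d2) = 107.211
k = (sigma1 - sigma2) / (1/sqrt(d1) - 1/sqrt(d2)) = (136.4 - 73.0) / (258.199 - 107.211) = 0.419902 MPa*m^0.5
sigma0 = sigma1 - k/sqrt(d1) = 136.4 - 0.419902*258.199 = 27.9818 MPa
sigma_y(d3) = 27.9818 + 0.419902 / sqrt(6.3e-05) = 80.88 MPa


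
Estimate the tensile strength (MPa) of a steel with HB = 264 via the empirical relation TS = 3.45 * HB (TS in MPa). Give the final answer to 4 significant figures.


TS (MPa) = 3.45 * HB
TS = 3.45 * 264
TS = 910.8 MPa


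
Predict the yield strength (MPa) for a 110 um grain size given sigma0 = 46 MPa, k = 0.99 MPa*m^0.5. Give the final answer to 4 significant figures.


sigma_y = sigma0 + k / sqrt(d)
d = 110 um = 1.1e-04 m
sigma_y = 46 + 0.99 / sqrt(1.1e-04)
sigma_y = 140.4 MPa


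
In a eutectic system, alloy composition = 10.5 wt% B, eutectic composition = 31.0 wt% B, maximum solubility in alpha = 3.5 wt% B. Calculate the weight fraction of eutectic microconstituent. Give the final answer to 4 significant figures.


f_primary = (C_e - C0) / (C_e - C_alpha_max)
f_primary = (31.0 - 10.5) / (31.0 - 3.5)
f_primary = 0.745455
f_eutectic = 1 - 0.745455 = 0.2545


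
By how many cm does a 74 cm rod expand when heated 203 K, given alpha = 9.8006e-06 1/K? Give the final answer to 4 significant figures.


dL = L0 * alpha * dT
dL = 74 * 9.8006e-06 * 203
dL = 0.1472 cm


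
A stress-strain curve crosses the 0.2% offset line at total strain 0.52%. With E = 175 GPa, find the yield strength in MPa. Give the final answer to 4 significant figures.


Offset strain = 0.002
Elastic strain at yield = total_strain - offset = 5.2e-03 - 0.002 = 3.2e-03
sigma_y = E * elastic_strain = 175000 * 3.2e-03
sigma_y = 560 MPa


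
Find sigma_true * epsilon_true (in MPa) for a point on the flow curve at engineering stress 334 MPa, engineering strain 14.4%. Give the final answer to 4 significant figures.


sigma_true = sigma_eng * (1 + epsilon_eng)
sigma_true = 334 * (1 + 0.144) = 382.096 MPa
epsilon_true = ln(1 + epsilon_eng)
epsilon_true = ln(1 + 0.144) = 0.134531
sigma_true * epsilon_true = 382.096 * 0.134531 = 51.4 MPa


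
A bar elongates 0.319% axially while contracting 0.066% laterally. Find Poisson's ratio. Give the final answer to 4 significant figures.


nu = -epsilon_lat / epsilon_axial
Lateral strain is contraction (negative), so using magnitudes:
nu = 0.066 / 0.319
nu = 0.2069


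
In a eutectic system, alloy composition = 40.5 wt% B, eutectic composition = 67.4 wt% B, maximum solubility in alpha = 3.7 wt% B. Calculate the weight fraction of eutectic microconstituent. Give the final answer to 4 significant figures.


f_primary = (C_e - C0) / (C_e - C_alpha_max)
f_primary = (67.4 - 40.5) / (67.4 - 3.7)
f_primary = 0.422292
f_eutectic = 1 - 0.422292 = 0.5777


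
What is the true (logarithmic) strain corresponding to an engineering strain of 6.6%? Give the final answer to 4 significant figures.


epsilon_true = ln(1 + epsilon_eng)
epsilon_true = ln(1 + 0.066)
epsilon_true = 0.06391


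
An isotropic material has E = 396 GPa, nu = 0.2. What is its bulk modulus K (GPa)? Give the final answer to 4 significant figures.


K = E / (3*(1-2*nu))
K = 396 / (3*(1-2*0.2))
K = 220 GPa


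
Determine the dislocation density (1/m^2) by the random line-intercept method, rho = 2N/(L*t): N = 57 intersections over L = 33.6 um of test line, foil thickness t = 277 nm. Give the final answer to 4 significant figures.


rho = 2N / (L * t)
L = 33.6 um = 3.36e-05 m, t = 277 nm = 2.77e-07 m
rho = 2 * 57 / (3.36e-05 * 2.77e-07)
rho = 1.225e+13 1/m^2


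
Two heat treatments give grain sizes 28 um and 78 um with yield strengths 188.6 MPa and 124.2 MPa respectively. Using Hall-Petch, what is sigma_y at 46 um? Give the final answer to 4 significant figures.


sigma_y = sigma0 + k / sqrt(d)
1/sqrt(d1) = 1/sqrt(2.8e-05) = 188.982;  1/sqrt(d2) = 113.228
k = (sigma1 - sigma2) / (1/sqrt(d1) - 1/sqrt(d2)) = (188.6 - 124.2) / (188.982 - 113.228) = 0.850114 MPa*m^0.5
sigma0 = sigma1 - k/sqrt(d1) = 188.6 - 0.850114*188.982 = 27.9435 MPa
sigma_y(d3) = 27.9435 + 0.850114 / sqrt(4.6e-05) = 153.3 MPa


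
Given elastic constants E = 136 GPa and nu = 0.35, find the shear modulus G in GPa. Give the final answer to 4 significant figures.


G = E / (2*(1+nu))
G = 136 / (2*(1+0.35))
G = 50.37 GPa


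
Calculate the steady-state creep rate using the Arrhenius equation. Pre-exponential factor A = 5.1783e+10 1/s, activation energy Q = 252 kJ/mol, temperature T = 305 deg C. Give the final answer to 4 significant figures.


rate = A * exp(-Q / (R*T))
T = 305 + 273.15 = 578.15 K
rate = 5.1783e+10 * exp(-252e3 / (8.314 * 578.15))
rate = 8.825e-13 1/s


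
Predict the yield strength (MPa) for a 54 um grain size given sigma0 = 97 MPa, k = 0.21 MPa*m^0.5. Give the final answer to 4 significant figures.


sigma_y = sigma0 + k / sqrt(d)
d = 54 um = 5.4e-05 m
sigma_y = 97 + 0.21 / sqrt(5.4e-05)
sigma_y = 125.6 MPa


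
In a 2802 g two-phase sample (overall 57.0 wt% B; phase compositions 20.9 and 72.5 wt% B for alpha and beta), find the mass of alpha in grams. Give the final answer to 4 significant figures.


f_alpha = (C_beta - C0) / (C_beta - C_alpha)
f_alpha = (72.5 - 57.0) / (72.5 - 20.9) = 0.300388
m_alpha = f_alpha * m_total = 0.300388 * 2802 = 841.7 g


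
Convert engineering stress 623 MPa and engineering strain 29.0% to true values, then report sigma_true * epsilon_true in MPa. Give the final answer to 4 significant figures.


sigma_true = sigma_eng * (1 + epsilon_eng)
sigma_true = 623 * (1 + 0.29) = 803.67 MPa
epsilon_true = ln(1 + epsilon_eng)
epsilon_true = ln(1 + 0.29) = 0.254642
sigma_true * epsilon_true = 803.67 * 0.254642 = 204.6 MPa


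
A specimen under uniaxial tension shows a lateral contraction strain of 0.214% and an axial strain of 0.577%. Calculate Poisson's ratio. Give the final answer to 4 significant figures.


nu = -epsilon_lat / epsilon_axial
Lateral strain is contraction (negative), so using magnitudes:
nu = 0.214 / 0.577
nu = 0.3709


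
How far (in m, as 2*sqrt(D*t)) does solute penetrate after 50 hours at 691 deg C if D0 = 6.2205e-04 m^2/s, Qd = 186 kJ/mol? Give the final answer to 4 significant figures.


Step 1: D = D0 * exp(-Qd/(R*T))
T = 964.15 K
D = 6.2205e-04 * exp(-186e3 / (8.314 * 964.15)) = 5.20669e-14 m^2/s
Step 2: L = 2*sqrt(D*t)
t = 50 h = 180000 s
L = 2*sqrt(5.20669e-14 * 180000) = 1.936e-04 m


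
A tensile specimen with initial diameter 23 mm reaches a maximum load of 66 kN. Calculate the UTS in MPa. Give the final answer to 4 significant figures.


A0 = pi*(d/2)^2 = pi*(23/2)^2 = 415.476 mm^2
UTS = F_max / A0 = 66*1000 / 415.476
UTS = 158.9 MPa


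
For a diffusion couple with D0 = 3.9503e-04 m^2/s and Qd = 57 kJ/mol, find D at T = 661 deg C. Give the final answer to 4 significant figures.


D = D0 * exp(-Qd / (R*T))
T = 934.15 K
D = 3.9503e-04 * exp(-57e3 / (8.314 * 934.15))
D = 2.566e-07 m^2/s


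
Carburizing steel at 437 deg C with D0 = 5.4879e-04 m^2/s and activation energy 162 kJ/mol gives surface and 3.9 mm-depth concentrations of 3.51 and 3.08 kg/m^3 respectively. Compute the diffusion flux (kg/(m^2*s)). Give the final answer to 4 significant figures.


Step 1: D = D0 * exp(-Qd/(R*T))
T = 437 + 273.15 = 710.15 K
D = 5.4879e-04 * exp(-162e3 / (8.314 * 710.15)) = 6.65529e-16 m^2/s
Step 2: J = D * (C1 - C2) / dx
J = 6.65529e-16 * (3.51 - 3.08) / 3.9e-03
J = 7.338e-14 kg/(m^2*s)


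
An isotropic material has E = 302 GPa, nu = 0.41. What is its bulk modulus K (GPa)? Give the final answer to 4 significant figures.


K = E / (3*(1-2*nu))
K = 302 / (3*(1-2*0.41))
K = 559.3 GPa


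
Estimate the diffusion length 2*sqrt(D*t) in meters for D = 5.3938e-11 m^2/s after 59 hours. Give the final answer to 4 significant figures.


t = 59 hr = 212400 s
Diffusion length = 2*sqrt(D*t)
= 2*sqrt(5.3938e-11 * 212400)
= 6.769e-03 m
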